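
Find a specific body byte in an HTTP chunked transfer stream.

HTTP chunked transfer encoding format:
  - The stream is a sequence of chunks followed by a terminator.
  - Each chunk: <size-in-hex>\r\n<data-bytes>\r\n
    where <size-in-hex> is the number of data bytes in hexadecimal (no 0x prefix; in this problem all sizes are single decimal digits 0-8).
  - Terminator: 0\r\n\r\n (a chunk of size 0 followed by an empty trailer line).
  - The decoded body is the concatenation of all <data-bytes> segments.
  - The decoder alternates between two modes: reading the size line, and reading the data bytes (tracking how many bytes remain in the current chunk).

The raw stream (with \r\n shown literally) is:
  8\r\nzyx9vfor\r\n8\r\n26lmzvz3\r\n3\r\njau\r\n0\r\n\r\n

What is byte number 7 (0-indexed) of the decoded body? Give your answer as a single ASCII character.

Chunk 1: stream[0..1]='8' size=0x8=8, data at stream[3..11]='zyx9vfor' -> body[0..8], body so far='zyx9vfor'
Chunk 2: stream[13..14]='8' size=0x8=8, data at stream[16..24]='26lmzvz3' -> body[8..16], body so far='zyx9vfor26lmzvz3'
Chunk 3: stream[26..27]='3' size=0x3=3, data at stream[29..32]='jau' -> body[16..19], body so far='zyx9vfor26lmzvz3jau'
Chunk 4: stream[34..35]='0' size=0 (terminator). Final body='zyx9vfor26lmzvz3jau' (19 bytes)
Body byte 7 = 'r'

Answer: r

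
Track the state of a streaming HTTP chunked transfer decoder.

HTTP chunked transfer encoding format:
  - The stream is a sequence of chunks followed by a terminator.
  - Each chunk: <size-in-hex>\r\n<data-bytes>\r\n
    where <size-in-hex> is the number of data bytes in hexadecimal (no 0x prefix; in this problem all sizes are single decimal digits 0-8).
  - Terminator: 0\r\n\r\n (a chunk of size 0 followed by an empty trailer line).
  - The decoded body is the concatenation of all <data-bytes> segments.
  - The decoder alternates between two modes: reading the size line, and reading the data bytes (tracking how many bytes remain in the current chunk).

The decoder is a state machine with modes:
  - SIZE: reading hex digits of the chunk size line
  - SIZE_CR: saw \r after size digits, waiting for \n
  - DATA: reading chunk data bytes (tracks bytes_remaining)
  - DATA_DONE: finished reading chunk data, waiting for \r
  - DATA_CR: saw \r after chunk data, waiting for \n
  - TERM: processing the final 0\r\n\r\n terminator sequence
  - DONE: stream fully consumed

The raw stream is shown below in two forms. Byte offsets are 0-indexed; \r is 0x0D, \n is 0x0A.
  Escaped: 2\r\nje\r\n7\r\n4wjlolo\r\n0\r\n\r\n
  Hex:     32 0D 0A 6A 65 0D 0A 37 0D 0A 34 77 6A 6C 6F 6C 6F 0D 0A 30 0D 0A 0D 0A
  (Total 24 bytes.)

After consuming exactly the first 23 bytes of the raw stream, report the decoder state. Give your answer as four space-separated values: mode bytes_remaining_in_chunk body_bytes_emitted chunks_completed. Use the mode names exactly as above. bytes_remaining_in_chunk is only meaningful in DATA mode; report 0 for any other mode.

Byte 0 = '2': mode=SIZE remaining=0 emitted=0 chunks_done=0
Byte 1 = 0x0D: mode=SIZE_CR remaining=0 emitted=0 chunks_done=0
Byte 2 = 0x0A: mode=DATA remaining=2 emitted=0 chunks_done=0
Byte 3 = 'j': mode=DATA remaining=1 emitted=1 chunks_done=0
Byte 4 = 'e': mode=DATA_DONE remaining=0 emitted=2 chunks_done=0
Byte 5 = 0x0D: mode=DATA_CR remaining=0 emitted=2 chunks_done=0
Byte 6 = 0x0A: mode=SIZE remaining=0 emitted=2 chunks_done=1
Byte 7 = '7': mode=SIZE remaining=0 emitted=2 chunks_done=1
Byte 8 = 0x0D: mode=SIZE_CR remaining=0 emitted=2 chunks_done=1
Byte 9 = 0x0A: mode=DATA remaining=7 emitted=2 chunks_done=1
Byte 10 = '4': mode=DATA remaining=6 emitted=3 chunks_done=1
Byte 11 = 'w': mode=DATA remaining=5 emitted=4 chunks_done=1
Byte 12 = 'j': mode=DATA remaining=4 emitted=5 chunks_done=1
Byte 13 = 'l': mode=DATA remaining=3 emitted=6 chunks_done=1
Byte 14 = 'o': mode=DATA remaining=2 emitted=7 chunks_done=1
Byte 15 = 'l': mode=DATA remaining=1 emitted=8 chunks_done=1
Byte 16 = 'o': mode=DATA_DONE remaining=0 emitted=9 chunks_done=1
Byte 17 = 0x0D: mode=DATA_CR remaining=0 emitted=9 chunks_done=1
Byte 18 = 0x0A: mode=SIZE remaining=0 emitted=9 chunks_done=2
Byte 19 = '0': mode=SIZE remaining=0 emitted=9 chunks_done=2
Byte 20 = 0x0D: mode=SIZE_CR remaining=0 emitted=9 chunks_done=2
Byte 21 = 0x0A: mode=TERM remaining=0 emitted=9 chunks_done=2
Byte 22 = 0x0D: mode=TERM remaining=0 emitted=9 chunks_done=2

Answer: TERM 0 9 2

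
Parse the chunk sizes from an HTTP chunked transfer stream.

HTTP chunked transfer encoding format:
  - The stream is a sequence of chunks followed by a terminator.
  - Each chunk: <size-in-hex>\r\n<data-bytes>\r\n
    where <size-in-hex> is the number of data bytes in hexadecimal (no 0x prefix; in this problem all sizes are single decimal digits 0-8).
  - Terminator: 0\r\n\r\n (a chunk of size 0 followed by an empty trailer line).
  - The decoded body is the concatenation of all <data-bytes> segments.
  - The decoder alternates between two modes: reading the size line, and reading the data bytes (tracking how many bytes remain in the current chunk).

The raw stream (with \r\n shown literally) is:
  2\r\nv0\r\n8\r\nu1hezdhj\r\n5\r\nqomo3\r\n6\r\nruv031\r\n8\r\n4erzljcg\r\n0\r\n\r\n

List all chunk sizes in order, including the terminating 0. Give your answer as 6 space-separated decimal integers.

Answer: 2 8 5 6 8 0

Derivation:
Chunk 1: stream[0..1]='2' size=0x2=2, data at stream[3..5]='v0' -> body[0..2], body so far='v0'
Chunk 2: stream[7..8]='8' size=0x8=8, data at stream[10..18]='u1hezdhj' -> body[2..10], body so far='v0u1hezdhj'
Chunk 3: stream[20..21]='5' size=0x5=5, data at stream[23..28]='qomo3' -> body[10..15], body so far='v0u1hezdhjqomo3'
Chunk 4: stream[30..31]='6' size=0x6=6, data at stream[33..39]='ruv031' -> body[15..21], body so far='v0u1hezdhjqomo3ruv031'
Chunk 5: stream[41..42]='8' size=0x8=8, data at stream[44..52]='4erzljcg' -> body[21..29], body so far='v0u1hezdhjqomo3ruv0314erzljcg'
Chunk 6: stream[54..55]='0' size=0 (terminator). Final body='v0u1hezdhjqomo3ruv0314erzljcg' (29 bytes)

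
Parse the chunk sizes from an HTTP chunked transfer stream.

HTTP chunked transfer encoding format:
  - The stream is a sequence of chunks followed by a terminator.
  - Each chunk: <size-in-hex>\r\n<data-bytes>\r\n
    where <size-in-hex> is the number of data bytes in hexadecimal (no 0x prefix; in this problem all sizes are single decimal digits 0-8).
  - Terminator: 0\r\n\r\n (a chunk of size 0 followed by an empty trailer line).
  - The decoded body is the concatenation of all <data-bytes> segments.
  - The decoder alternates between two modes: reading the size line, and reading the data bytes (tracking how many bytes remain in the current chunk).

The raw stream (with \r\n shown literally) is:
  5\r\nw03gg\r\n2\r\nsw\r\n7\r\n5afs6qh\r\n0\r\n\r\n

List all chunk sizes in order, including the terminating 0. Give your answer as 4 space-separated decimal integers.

Chunk 1: stream[0..1]='5' size=0x5=5, data at stream[3..8]='w03gg' -> body[0..5], body so far='w03gg'
Chunk 2: stream[10..11]='2' size=0x2=2, data at stream[13..15]='sw' -> body[5..7], body so far='w03ggsw'
Chunk 3: stream[17..18]='7' size=0x7=7, data at stream[20..27]='5afs6qh' -> body[7..14], body so far='w03ggsw5afs6qh'
Chunk 4: stream[29..30]='0' size=0 (terminator). Final body='w03ggsw5afs6qh' (14 bytes)

Answer: 5 2 7 0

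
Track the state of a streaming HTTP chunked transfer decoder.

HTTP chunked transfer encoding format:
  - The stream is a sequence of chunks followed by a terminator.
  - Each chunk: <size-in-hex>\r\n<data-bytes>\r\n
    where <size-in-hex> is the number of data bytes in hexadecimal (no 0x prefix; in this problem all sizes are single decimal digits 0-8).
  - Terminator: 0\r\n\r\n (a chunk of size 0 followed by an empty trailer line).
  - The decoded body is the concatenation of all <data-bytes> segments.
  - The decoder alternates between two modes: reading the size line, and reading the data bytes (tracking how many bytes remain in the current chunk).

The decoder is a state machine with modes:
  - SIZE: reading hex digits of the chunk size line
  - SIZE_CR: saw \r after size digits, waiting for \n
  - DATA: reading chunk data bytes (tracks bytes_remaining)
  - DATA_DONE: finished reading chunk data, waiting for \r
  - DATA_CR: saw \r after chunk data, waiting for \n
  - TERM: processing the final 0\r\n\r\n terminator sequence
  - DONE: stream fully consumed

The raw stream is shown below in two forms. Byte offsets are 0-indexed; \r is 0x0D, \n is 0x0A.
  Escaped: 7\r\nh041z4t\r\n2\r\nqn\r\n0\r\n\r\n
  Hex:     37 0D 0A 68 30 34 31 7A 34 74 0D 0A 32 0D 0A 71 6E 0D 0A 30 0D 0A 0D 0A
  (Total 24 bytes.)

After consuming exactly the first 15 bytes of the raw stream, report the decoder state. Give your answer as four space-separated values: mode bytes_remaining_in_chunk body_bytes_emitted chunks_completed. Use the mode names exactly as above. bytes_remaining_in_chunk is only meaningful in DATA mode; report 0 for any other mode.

Byte 0 = '7': mode=SIZE remaining=0 emitted=0 chunks_done=0
Byte 1 = 0x0D: mode=SIZE_CR remaining=0 emitted=0 chunks_done=0
Byte 2 = 0x0A: mode=DATA remaining=7 emitted=0 chunks_done=0
Byte 3 = 'h': mode=DATA remaining=6 emitted=1 chunks_done=0
Byte 4 = '0': mode=DATA remaining=5 emitted=2 chunks_done=0
Byte 5 = '4': mode=DATA remaining=4 emitted=3 chunks_done=0
Byte 6 = '1': mode=DATA remaining=3 emitted=4 chunks_done=0
Byte 7 = 'z': mode=DATA remaining=2 emitted=5 chunks_done=0
Byte 8 = '4': mode=DATA remaining=1 emitted=6 chunks_done=0
Byte 9 = 't': mode=DATA_DONE remaining=0 emitted=7 chunks_done=0
Byte 10 = 0x0D: mode=DATA_CR remaining=0 emitted=7 chunks_done=0
Byte 11 = 0x0A: mode=SIZE remaining=0 emitted=7 chunks_done=1
Byte 12 = '2': mode=SIZE remaining=0 emitted=7 chunks_done=1
Byte 13 = 0x0D: mode=SIZE_CR remaining=0 emitted=7 chunks_done=1
Byte 14 = 0x0A: mode=DATA remaining=2 emitted=7 chunks_done=1

Answer: DATA 2 7 1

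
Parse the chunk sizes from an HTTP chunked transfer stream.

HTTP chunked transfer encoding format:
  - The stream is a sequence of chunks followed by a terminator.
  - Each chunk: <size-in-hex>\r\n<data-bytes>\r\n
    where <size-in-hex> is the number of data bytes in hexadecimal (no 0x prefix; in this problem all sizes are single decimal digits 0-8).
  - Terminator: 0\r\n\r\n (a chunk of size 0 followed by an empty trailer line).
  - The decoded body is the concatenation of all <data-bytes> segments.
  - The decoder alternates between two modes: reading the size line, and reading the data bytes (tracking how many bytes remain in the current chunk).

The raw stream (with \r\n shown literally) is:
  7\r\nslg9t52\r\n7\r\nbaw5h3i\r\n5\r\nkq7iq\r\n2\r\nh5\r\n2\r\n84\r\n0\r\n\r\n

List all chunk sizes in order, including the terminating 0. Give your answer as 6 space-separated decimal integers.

Answer: 7 7 5 2 2 0

Derivation:
Chunk 1: stream[0..1]='7' size=0x7=7, data at stream[3..10]='slg9t52' -> body[0..7], body so far='slg9t52'
Chunk 2: stream[12..13]='7' size=0x7=7, data at stream[15..22]='baw5h3i' -> body[7..14], body so far='slg9t52baw5h3i'
Chunk 3: stream[24..25]='5' size=0x5=5, data at stream[27..32]='kq7iq' -> body[14..19], body so far='slg9t52baw5h3ikq7iq'
Chunk 4: stream[34..35]='2' size=0x2=2, data at stream[37..39]='h5' -> body[19..21], body so far='slg9t52baw5h3ikq7iqh5'
Chunk 5: stream[41..42]='2' size=0x2=2, data at stream[44..46]='84' -> body[21..23], body so far='slg9t52baw5h3ikq7iqh584'
Chunk 6: stream[48..49]='0' size=0 (terminator). Final body='slg9t52baw5h3ikq7iqh584' (23 bytes)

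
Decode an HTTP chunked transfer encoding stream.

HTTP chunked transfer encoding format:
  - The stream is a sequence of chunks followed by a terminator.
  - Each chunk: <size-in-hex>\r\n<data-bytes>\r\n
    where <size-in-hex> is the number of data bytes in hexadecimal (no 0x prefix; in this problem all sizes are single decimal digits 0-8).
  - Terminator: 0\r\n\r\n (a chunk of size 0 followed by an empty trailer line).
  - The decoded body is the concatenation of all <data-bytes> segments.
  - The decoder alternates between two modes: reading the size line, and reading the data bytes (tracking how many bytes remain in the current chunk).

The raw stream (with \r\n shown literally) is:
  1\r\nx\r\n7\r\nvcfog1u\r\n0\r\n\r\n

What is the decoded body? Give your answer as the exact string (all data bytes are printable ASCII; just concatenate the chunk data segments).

Chunk 1: stream[0..1]='1' size=0x1=1, data at stream[3..4]='x' -> body[0..1], body so far='x'
Chunk 2: stream[6..7]='7' size=0x7=7, data at stream[9..16]='vcfog1u' -> body[1..8], body so far='xvcfog1u'
Chunk 3: stream[18..19]='0' size=0 (terminator). Final body='xvcfog1u' (8 bytes)

Answer: xvcfog1u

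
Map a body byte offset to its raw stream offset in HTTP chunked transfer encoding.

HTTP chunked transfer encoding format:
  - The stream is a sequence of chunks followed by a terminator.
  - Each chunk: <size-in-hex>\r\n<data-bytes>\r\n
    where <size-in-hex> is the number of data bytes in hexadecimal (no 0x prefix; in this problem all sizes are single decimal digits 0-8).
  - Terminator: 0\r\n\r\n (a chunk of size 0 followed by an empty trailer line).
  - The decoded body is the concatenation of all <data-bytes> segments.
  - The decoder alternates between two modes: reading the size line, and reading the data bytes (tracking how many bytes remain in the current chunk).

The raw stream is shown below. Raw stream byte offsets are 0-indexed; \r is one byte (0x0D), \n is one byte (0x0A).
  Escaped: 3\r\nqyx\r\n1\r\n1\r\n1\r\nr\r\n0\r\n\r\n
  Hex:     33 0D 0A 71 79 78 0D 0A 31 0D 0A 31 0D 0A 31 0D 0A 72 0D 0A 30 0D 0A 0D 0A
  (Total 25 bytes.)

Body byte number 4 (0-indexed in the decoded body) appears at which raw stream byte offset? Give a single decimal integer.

Answer: 17

Derivation:
Chunk 1: stream[0..1]='3' size=0x3=3, data at stream[3..6]='qyx' -> body[0..3], body so far='qyx'
Chunk 2: stream[8..9]='1' size=0x1=1, data at stream[11..12]='1' -> body[3..4], body so far='qyx1'
Chunk 3: stream[14..15]='1' size=0x1=1, data at stream[17..18]='r' -> body[4..5], body so far='qyx1r'
Chunk 4: stream[20..21]='0' size=0 (terminator). Final body='qyx1r' (5 bytes)
Body byte 4 at stream offset 17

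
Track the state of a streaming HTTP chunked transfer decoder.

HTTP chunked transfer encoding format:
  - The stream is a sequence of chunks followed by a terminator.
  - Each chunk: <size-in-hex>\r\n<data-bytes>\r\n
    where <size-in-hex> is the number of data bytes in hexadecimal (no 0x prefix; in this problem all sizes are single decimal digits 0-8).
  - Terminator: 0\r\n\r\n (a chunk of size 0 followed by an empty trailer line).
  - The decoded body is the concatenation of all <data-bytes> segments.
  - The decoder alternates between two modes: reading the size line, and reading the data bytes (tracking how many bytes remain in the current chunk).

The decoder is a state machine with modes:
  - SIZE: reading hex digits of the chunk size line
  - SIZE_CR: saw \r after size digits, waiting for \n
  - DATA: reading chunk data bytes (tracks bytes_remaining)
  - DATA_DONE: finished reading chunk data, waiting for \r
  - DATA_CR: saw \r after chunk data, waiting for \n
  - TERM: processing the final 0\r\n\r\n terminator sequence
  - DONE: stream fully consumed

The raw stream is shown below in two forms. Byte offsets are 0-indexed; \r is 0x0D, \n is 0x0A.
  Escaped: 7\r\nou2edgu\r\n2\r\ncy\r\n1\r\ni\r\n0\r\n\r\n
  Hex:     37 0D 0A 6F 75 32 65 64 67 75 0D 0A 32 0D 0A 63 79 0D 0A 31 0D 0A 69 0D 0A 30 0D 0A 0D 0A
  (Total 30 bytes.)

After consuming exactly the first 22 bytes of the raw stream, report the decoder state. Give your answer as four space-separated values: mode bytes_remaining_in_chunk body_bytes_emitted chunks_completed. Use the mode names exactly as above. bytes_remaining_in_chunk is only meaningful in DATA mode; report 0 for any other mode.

Answer: DATA 1 9 2

Derivation:
Byte 0 = '7': mode=SIZE remaining=0 emitted=0 chunks_done=0
Byte 1 = 0x0D: mode=SIZE_CR remaining=0 emitted=0 chunks_done=0
Byte 2 = 0x0A: mode=DATA remaining=7 emitted=0 chunks_done=0
Byte 3 = 'o': mode=DATA remaining=6 emitted=1 chunks_done=0
Byte 4 = 'u': mode=DATA remaining=5 emitted=2 chunks_done=0
Byte 5 = '2': mode=DATA remaining=4 emitted=3 chunks_done=0
Byte 6 = 'e': mode=DATA remaining=3 emitted=4 chunks_done=0
Byte 7 = 'd': mode=DATA remaining=2 emitted=5 chunks_done=0
Byte 8 = 'g': mode=DATA remaining=1 emitted=6 chunks_done=0
Byte 9 = 'u': mode=DATA_DONE remaining=0 emitted=7 chunks_done=0
Byte 10 = 0x0D: mode=DATA_CR remaining=0 emitted=7 chunks_done=0
Byte 11 = 0x0A: mode=SIZE remaining=0 emitted=7 chunks_done=1
Byte 12 = '2': mode=SIZE remaining=0 emitted=7 chunks_done=1
Byte 13 = 0x0D: mode=SIZE_CR remaining=0 emitted=7 chunks_done=1
Byte 14 = 0x0A: mode=DATA remaining=2 emitted=7 chunks_done=1
Byte 15 = 'c': mode=DATA remaining=1 emitted=8 chunks_done=1
Byte 16 = 'y': mode=DATA_DONE remaining=0 emitted=9 chunks_done=1
Byte 17 = 0x0D: mode=DATA_CR remaining=0 emitted=9 chunks_done=1
Byte 18 = 0x0A: mode=SIZE remaining=0 emitted=9 chunks_done=2
Byte 19 = '1': mode=SIZE remaining=0 emitted=9 chunks_done=2
Byte 20 = 0x0D: mode=SIZE_CR remaining=0 emitted=9 chunks_done=2
Byte 21 = 0x0A: mode=DATA remaining=1 emitted=9 chunks_done=2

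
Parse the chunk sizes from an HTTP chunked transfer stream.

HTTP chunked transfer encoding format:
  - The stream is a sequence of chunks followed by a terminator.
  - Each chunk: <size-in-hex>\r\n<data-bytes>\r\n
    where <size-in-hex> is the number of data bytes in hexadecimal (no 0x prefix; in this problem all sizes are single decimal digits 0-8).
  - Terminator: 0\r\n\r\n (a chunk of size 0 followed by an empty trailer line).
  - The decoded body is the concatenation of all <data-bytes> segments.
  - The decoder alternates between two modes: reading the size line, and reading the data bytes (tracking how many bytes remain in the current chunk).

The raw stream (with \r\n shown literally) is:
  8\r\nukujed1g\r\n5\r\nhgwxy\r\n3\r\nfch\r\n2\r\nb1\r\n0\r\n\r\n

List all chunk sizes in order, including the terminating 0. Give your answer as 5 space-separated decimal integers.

Answer: 8 5 3 2 0

Derivation:
Chunk 1: stream[0..1]='8' size=0x8=8, data at stream[3..11]='ukujed1g' -> body[0..8], body so far='ukujed1g'
Chunk 2: stream[13..14]='5' size=0x5=5, data at stream[16..21]='hgwxy' -> body[8..13], body so far='ukujed1ghgwxy'
Chunk 3: stream[23..24]='3' size=0x3=3, data at stream[26..29]='fch' -> body[13..16], body so far='ukujed1ghgwxyfch'
Chunk 4: stream[31..32]='2' size=0x2=2, data at stream[34..36]='b1' -> body[16..18], body so far='ukujed1ghgwxyfchb1'
Chunk 5: stream[38..39]='0' size=0 (terminator). Final body='ukujed1ghgwxyfchb1' (18 bytes)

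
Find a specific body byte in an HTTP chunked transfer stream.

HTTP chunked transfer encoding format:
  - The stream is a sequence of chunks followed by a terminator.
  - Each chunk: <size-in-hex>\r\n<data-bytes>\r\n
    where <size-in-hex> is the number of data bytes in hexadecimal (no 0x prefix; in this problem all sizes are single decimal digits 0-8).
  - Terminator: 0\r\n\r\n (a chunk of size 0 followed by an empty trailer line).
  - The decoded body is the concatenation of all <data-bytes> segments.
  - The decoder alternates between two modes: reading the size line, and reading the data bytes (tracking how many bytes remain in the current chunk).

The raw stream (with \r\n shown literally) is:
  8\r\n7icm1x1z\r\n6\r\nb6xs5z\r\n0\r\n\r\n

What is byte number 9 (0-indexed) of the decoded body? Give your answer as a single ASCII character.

Chunk 1: stream[0..1]='8' size=0x8=8, data at stream[3..11]='7icm1x1z' -> body[0..8], body so far='7icm1x1z'
Chunk 2: stream[13..14]='6' size=0x6=6, data at stream[16..22]='b6xs5z' -> body[8..14], body so far='7icm1x1zb6xs5z'
Chunk 3: stream[24..25]='0' size=0 (terminator). Final body='7icm1x1zb6xs5z' (14 bytes)
Body byte 9 = '6'

Answer: 6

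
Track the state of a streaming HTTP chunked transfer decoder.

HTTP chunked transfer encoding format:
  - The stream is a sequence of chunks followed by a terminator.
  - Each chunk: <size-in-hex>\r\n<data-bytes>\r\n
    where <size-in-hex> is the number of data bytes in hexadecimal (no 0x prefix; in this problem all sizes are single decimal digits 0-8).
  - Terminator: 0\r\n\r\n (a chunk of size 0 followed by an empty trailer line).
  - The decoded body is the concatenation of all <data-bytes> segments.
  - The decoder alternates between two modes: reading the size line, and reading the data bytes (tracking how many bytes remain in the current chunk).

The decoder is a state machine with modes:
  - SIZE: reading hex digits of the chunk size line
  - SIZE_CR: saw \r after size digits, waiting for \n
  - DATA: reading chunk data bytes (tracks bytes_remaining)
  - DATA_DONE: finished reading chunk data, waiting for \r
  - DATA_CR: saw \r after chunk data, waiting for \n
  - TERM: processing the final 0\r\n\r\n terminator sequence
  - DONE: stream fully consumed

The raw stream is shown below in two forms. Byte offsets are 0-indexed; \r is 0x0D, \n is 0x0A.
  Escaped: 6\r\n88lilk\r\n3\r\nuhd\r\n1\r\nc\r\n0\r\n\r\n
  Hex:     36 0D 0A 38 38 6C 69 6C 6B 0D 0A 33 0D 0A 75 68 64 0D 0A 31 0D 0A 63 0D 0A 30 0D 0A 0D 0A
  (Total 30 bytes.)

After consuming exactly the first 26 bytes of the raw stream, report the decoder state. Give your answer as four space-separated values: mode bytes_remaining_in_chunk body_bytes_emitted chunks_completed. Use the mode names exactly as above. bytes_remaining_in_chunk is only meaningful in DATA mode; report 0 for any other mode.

Byte 0 = '6': mode=SIZE remaining=0 emitted=0 chunks_done=0
Byte 1 = 0x0D: mode=SIZE_CR remaining=0 emitted=0 chunks_done=0
Byte 2 = 0x0A: mode=DATA remaining=6 emitted=0 chunks_done=0
Byte 3 = '8': mode=DATA remaining=5 emitted=1 chunks_done=0
Byte 4 = '8': mode=DATA remaining=4 emitted=2 chunks_done=0
Byte 5 = 'l': mode=DATA remaining=3 emitted=3 chunks_done=0
Byte 6 = 'i': mode=DATA remaining=2 emitted=4 chunks_done=0
Byte 7 = 'l': mode=DATA remaining=1 emitted=5 chunks_done=0
Byte 8 = 'k': mode=DATA_DONE remaining=0 emitted=6 chunks_done=0
Byte 9 = 0x0D: mode=DATA_CR remaining=0 emitted=6 chunks_done=0
Byte 10 = 0x0A: mode=SIZE remaining=0 emitted=6 chunks_done=1
Byte 11 = '3': mode=SIZE remaining=0 emitted=6 chunks_done=1
Byte 12 = 0x0D: mode=SIZE_CR remaining=0 emitted=6 chunks_done=1
Byte 13 = 0x0A: mode=DATA remaining=3 emitted=6 chunks_done=1
Byte 14 = 'u': mode=DATA remaining=2 emitted=7 chunks_done=1
Byte 15 = 'h': mode=DATA remaining=1 emitted=8 chunks_done=1
Byte 16 = 'd': mode=DATA_DONE remaining=0 emitted=9 chunks_done=1
Byte 17 = 0x0D: mode=DATA_CR remaining=0 emitted=9 chunks_done=1
Byte 18 = 0x0A: mode=SIZE remaining=0 emitted=9 chunks_done=2
Byte 19 = '1': mode=SIZE remaining=0 emitted=9 chunks_done=2
Byte 20 = 0x0D: mode=SIZE_CR remaining=0 emitted=9 chunks_done=2
Byte 21 = 0x0A: mode=DATA remaining=1 emitted=9 chunks_done=2
Byte 22 = 'c': mode=DATA_DONE remaining=0 emitted=10 chunks_done=2
Byte 23 = 0x0D: mode=DATA_CR remaining=0 emitted=10 chunks_done=2
Byte 24 = 0x0A: mode=SIZE remaining=0 emitted=10 chunks_done=3
Byte 25 = '0': mode=SIZE remaining=0 emitted=10 chunks_done=3

Answer: SIZE 0 10 3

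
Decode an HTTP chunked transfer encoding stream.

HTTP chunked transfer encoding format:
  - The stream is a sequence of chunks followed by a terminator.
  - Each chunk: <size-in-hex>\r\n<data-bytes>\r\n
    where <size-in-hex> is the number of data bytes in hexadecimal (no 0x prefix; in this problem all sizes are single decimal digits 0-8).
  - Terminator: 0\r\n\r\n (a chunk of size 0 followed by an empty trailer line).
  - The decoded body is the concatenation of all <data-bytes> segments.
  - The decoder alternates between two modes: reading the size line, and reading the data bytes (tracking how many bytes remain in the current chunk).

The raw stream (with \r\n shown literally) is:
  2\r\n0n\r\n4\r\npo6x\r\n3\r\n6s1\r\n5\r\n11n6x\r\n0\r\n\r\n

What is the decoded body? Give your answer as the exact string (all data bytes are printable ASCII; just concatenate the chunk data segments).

Answer: 0npo6x6s111n6x

Derivation:
Chunk 1: stream[0..1]='2' size=0x2=2, data at stream[3..5]='0n' -> body[0..2], body so far='0n'
Chunk 2: stream[7..8]='4' size=0x4=4, data at stream[10..14]='po6x' -> body[2..6], body so far='0npo6x'
Chunk 3: stream[16..17]='3' size=0x3=3, data at stream[19..22]='6s1' -> body[6..9], body so far='0npo6x6s1'
Chunk 4: stream[24..25]='5' size=0x5=5, data at stream[27..32]='11n6x' -> body[9..14], body so far='0npo6x6s111n6x'
Chunk 5: stream[34..35]='0' size=0 (terminator). Final body='0npo6x6s111n6x' (14 bytes)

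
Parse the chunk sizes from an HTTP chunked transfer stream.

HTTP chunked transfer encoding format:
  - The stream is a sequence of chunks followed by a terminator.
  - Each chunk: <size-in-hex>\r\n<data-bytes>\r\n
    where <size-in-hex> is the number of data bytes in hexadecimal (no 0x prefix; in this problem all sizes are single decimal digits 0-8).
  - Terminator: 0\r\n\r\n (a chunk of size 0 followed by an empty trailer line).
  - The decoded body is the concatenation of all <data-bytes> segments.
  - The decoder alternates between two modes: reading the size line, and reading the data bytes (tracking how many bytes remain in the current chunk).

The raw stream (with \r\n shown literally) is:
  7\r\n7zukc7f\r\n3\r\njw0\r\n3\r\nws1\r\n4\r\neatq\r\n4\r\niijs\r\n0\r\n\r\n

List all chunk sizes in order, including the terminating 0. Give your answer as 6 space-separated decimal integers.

Answer: 7 3 3 4 4 0

Derivation:
Chunk 1: stream[0..1]='7' size=0x7=7, data at stream[3..10]='7zukc7f' -> body[0..7], body so far='7zukc7f'
Chunk 2: stream[12..13]='3' size=0x3=3, data at stream[15..18]='jw0' -> body[7..10], body so far='7zukc7fjw0'
Chunk 3: stream[20..21]='3' size=0x3=3, data at stream[23..26]='ws1' -> body[10..13], body so far='7zukc7fjw0ws1'
Chunk 4: stream[28..29]='4' size=0x4=4, data at stream[31..35]='eatq' -> body[13..17], body so far='7zukc7fjw0ws1eatq'
Chunk 5: stream[37..38]='4' size=0x4=4, data at stream[40..44]='iijs' -> body[17..21], body so far='7zukc7fjw0ws1eatqiijs'
Chunk 6: stream[46..47]='0' size=0 (terminator). Final body='7zukc7fjw0ws1eatqiijs' (21 bytes)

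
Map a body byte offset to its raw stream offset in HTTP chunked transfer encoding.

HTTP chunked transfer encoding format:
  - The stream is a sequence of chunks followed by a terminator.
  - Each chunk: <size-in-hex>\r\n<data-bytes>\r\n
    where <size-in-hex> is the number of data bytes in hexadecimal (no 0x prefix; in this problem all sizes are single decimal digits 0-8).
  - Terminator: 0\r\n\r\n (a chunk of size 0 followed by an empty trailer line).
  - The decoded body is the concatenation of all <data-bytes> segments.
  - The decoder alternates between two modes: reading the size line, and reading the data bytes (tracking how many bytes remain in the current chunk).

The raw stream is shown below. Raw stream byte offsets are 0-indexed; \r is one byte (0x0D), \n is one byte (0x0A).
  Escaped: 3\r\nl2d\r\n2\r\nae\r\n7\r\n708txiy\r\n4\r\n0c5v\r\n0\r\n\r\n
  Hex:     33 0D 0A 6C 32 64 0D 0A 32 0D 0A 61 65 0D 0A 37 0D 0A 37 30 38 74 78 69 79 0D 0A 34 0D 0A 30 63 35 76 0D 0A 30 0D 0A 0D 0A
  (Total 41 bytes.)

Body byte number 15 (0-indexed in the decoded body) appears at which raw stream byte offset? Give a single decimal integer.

Answer: 33

Derivation:
Chunk 1: stream[0..1]='3' size=0x3=3, data at stream[3..6]='l2d' -> body[0..3], body so far='l2d'
Chunk 2: stream[8..9]='2' size=0x2=2, data at stream[11..13]='ae' -> body[3..5], body so far='l2dae'
Chunk 3: stream[15..16]='7' size=0x7=7, data at stream[18..25]='708txiy' -> body[5..12], body so far='l2dae708txiy'
Chunk 4: stream[27..28]='4' size=0x4=4, data at stream[30..34]='0c5v' -> body[12..16], body so far='l2dae708txiy0c5v'
Chunk 5: stream[36..37]='0' size=0 (terminator). Final body='l2dae708txiy0c5v' (16 bytes)
Body byte 15 at stream offset 33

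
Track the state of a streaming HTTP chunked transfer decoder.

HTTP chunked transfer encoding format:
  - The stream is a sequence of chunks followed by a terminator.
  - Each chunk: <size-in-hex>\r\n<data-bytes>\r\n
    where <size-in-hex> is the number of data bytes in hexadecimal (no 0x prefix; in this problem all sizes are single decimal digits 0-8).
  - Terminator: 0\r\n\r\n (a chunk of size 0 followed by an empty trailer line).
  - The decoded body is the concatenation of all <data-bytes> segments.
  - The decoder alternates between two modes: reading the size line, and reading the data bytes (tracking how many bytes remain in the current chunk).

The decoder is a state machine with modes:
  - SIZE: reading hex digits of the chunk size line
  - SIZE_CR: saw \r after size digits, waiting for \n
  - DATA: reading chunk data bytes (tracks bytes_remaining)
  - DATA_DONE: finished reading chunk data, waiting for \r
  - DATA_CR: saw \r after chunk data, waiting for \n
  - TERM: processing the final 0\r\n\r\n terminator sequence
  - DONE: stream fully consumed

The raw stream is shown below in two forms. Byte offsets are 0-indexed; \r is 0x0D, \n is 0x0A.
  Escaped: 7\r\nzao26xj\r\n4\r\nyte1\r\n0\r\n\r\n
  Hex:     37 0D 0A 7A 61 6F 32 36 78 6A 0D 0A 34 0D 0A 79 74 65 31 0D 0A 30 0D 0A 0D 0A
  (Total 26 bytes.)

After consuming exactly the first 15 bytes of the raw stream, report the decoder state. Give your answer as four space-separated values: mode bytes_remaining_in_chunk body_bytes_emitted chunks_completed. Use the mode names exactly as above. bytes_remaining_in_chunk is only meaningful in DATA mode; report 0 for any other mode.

Answer: DATA 4 7 1

Derivation:
Byte 0 = '7': mode=SIZE remaining=0 emitted=0 chunks_done=0
Byte 1 = 0x0D: mode=SIZE_CR remaining=0 emitted=0 chunks_done=0
Byte 2 = 0x0A: mode=DATA remaining=7 emitted=0 chunks_done=0
Byte 3 = 'z': mode=DATA remaining=6 emitted=1 chunks_done=0
Byte 4 = 'a': mode=DATA remaining=5 emitted=2 chunks_done=0
Byte 5 = 'o': mode=DATA remaining=4 emitted=3 chunks_done=0
Byte 6 = '2': mode=DATA remaining=3 emitted=4 chunks_done=0
Byte 7 = '6': mode=DATA remaining=2 emitted=5 chunks_done=0
Byte 8 = 'x': mode=DATA remaining=1 emitted=6 chunks_done=0
Byte 9 = 'j': mode=DATA_DONE remaining=0 emitted=7 chunks_done=0
Byte 10 = 0x0D: mode=DATA_CR remaining=0 emitted=7 chunks_done=0
Byte 11 = 0x0A: mode=SIZE remaining=0 emitted=7 chunks_done=1
Byte 12 = '4': mode=SIZE remaining=0 emitted=7 chunks_done=1
Byte 13 = 0x0D: mode=SIZE_CR remaining=0 emitted=7 chunks_done=1
Byte 14 = 0x0A: mode=DATA remaining=4 emitted=7 chunks_done=1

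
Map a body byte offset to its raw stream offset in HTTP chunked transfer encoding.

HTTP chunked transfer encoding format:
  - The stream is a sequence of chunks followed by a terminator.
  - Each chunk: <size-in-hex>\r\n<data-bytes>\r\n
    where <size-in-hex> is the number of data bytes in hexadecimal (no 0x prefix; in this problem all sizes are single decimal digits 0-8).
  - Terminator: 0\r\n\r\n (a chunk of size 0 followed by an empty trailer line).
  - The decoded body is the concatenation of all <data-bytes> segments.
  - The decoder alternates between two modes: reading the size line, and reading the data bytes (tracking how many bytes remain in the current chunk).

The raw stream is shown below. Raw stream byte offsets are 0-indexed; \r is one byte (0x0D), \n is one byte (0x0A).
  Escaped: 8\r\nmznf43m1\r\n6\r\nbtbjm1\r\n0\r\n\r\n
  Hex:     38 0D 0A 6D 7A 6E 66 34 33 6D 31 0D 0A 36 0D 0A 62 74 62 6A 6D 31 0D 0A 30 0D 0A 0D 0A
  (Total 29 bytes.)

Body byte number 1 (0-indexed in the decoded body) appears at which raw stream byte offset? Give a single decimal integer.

Answer: 4

Derivation:
Chunk 1: stream[0..1]='8' size=0x8=8, data at stream[3..11]='mznf43m1' -> body[0..8], body so far='mznf43m1'
Chunk 2: stream[13..14]='6' size=0x6=6, data at stream[16..22]='btbjm1' -> body[8..14], body so far='mznf43m1btbjm1'
Chunk 3: stream[24..25]='0' size=0 (terminator). Final body='mznf43m1btbjm1' (14 bytes)
Body byte 1 at stream offset 4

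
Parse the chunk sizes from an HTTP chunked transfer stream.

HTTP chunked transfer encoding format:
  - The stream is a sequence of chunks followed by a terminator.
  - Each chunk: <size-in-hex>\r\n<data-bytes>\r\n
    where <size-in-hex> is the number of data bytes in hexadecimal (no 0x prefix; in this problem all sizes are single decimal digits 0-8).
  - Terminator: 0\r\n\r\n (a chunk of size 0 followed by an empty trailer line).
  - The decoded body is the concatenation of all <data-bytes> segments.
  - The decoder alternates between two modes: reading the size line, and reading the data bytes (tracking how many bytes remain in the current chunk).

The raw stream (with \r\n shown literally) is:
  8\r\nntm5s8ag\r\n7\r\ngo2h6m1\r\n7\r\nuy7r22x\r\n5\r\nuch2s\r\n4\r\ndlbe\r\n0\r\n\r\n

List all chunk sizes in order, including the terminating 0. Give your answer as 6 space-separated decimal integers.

Answer: 8 7 7 5 4 0

Derivation:
Chunk 1: stream[0..1]='8' size=0x8=8, data at stream[3..11]='ntm5s8ag' -> body[0..8], body so far='ntm5s8ag'
Chunk 2: stream[13..14]='7' size=0x7=7, data at stream[16..23]='go2h6m1' -> body[8..15], body so far='ntm5s8aggo2h6m1'
Chunk 3: stream[25..26]='7' size=0x7=7, data at stream[28..35]='uy7r22x' -> body[15..22], body so far='ntm5s8aggo2h6m1uy7r22x'
Chunk 4: stream[37..38]='5' size=0x5=5, data at stream[40..45]='uch2s' -> body[22..27], body so far='ntm5s8aggo2h6m1uy7r22xuch2s'
Chunk 5: stream[47..48]='4' size=0x4=4, data at stream[50..54]='dlbe' -> body[27..31], body so far='ntm5s8aggo2h6m1uy7r22xuch2sdlbe'
Chunk 6: stream[56..57]='0' size=0 (terminator). Final body='ntm5s8aggo2h6m1uy7r22xuch2sdlbe' (31 bytes)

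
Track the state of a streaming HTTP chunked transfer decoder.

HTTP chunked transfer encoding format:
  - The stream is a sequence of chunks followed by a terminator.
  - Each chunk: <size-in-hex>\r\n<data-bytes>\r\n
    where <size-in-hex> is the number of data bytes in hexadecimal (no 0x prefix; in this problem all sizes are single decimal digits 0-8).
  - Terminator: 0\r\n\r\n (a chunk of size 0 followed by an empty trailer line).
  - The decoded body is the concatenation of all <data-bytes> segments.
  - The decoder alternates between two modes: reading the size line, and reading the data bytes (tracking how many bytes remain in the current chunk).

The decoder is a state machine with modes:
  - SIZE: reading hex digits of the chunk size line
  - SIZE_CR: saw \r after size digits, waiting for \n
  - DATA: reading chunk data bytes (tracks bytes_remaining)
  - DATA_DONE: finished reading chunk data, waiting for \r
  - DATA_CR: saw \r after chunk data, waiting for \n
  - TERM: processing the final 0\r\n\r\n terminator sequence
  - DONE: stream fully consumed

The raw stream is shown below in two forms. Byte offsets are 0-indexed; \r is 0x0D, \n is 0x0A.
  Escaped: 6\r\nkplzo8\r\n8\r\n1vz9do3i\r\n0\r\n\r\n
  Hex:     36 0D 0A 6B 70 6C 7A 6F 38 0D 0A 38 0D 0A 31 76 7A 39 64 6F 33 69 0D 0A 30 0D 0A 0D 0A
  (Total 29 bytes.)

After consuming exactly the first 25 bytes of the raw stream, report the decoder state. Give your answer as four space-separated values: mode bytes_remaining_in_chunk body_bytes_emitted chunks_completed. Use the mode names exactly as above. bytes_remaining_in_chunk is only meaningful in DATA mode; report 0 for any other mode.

Byte 0 = '6': mode=SIZE remaining=0 emitted=0 chunks_done=0
Byte 1 = 0x0D: mode=SIZE_CR remaining=0 emitted=0 chunks_done=0
Byte 2 = 0x0A: mode=DATA remaining=6 emitted=0 chunks_done=0
Byte 3 = 'k': mode=DATA remaining=5 emitted=1 chunks_done=0
Byte 4 = 'p': mode=DATA remaining=4 emitted=2 chunks_done=0
Byte 5 = 'l': mode=DATA remaining=3 emitted=3 chunks_done=0
Byte 6 = 'z': mode=DATA remaining=2 emitted=4 chunks_done=0
Byte 7 = 'o': mode=DATA remaining=1 emitted=5 chunks_done=0
Byte 8 = '8': mode=DATA_DONE remaining=0 emitted=6 chunks_done=0
Byte 9 = 0x0D: mode=DATA_CR remaining=0 emitted=6 chunks_done=0
Byte 10 = 0x0A: mode=SIZE remaining=0 emitted=6 chunks_done=1
Byte 11 = '8': mode=SIZE remaining=0 emitted=6 chunks_done=1
Byte 12 = 0x0D: mode=SIZE_CR remaining=0 emitted=6 chunks_done=1
Byte 13 = 0x0A: mode=DATA remaining=8 emitted=6 chunks_done=1
Byte 14 = '1': mode=DATA remaining=7 emitted=7 chunks_done=1
Byte 15 = 'v': mode=DATA remaining=6 emitted=8 chunks_done=1
Byte 16 = 'z': mode=DATA remaining=5 emitted=9 chunks_done=1
Byte 17 = '9': mode=DATA remaining=4 emitted=10 chunks_done=1
Byte 18 = 'd': mode=DATA remaining=3 emitted=11 chunks_done=1
Byte 19 = 'o': mode=DATA remaining=2 emitted=12 chunks_done=1
Byte 20 = '3': mode=DATA remaining=1 emitted=13 chunks_done=1
Byte 21 = 'i': mode=DATA_DONE remaining=0 emitted=14 chunks_done=1
Byte 22 = 0x0D: mode=DATA_CR remaining=0 emitted=14 chunks_done=1
Byte 23 = 0x0A: mode=SIZE remaining=0 emitted=14 chunks_done=2
Byte 24 = '0': mode=SIZE remaining=0 emitted=14 chunks_done=2

Answer: SIZE 0 14 2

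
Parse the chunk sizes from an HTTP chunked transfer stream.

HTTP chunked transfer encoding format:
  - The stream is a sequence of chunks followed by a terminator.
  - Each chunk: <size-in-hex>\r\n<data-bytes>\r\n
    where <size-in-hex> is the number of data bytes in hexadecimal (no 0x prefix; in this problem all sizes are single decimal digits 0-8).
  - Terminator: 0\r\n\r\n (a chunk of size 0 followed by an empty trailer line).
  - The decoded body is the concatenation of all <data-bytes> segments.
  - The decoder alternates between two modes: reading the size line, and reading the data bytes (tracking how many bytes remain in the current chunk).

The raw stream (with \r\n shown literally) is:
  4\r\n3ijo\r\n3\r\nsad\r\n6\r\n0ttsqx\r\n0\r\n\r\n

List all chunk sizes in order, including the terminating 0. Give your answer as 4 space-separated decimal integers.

Chunk 1: stream[0..1]='4' size=0x4=4, data at stream[3..7]='3ijo' -> body[0..4], body so far='3ijo'
Chunk 2: stream[9..10]='3' size=0x3=3, data at stream[12..15]='sad' -> body[4..7], body so far='3ijosad'
Chunk 3: stream[17..18]='6' size=0x6=6, data at stream[20..26]='0ttsqx' -> body[7..13], body so far='3ijosad0ttsqx'
Chunk 4: stream[28..29]='0' size=0 (terminator). Final body='3ijosad0ttsqx' (13 bytes)

Answer: 4 3 6 0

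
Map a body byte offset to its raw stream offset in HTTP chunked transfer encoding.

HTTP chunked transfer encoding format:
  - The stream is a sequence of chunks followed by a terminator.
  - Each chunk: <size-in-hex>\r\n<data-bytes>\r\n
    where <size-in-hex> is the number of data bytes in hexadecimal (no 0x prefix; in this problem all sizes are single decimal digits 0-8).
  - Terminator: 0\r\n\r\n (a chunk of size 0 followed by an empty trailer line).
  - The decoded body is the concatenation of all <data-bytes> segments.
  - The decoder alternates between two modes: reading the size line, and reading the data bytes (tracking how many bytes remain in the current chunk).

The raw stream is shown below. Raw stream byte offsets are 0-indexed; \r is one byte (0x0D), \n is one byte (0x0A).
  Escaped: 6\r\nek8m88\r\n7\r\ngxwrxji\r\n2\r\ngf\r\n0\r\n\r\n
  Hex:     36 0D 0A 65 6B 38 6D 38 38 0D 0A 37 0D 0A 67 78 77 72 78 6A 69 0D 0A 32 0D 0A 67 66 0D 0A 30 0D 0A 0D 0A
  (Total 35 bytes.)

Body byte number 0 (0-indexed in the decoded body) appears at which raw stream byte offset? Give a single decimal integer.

Chunk 1: stream[0..1]='6' size=0x6=6, data at stream[3..9]='ek8m88' -> body[0..6], body so far='ek8m88'
Chunk 2: stream[11..12]='7' size=0x7=7, data at stream[14..21]='gxwrxji' -> body[6..13], body so far='ek8m88gxwrxji'
Chunk 3: stream[23..24]='2' size=0x2=2, data at stream[26..28]='gf' -> body[13..15], body so far='ek8m88gxwrxjigf'
Chunk 4: stream[30..31]='0' size=0 (terminator). Final body='ek8m88gxwrxjigf' (15 bytes)
Body byte 0 at stream offset 3

Answer: 3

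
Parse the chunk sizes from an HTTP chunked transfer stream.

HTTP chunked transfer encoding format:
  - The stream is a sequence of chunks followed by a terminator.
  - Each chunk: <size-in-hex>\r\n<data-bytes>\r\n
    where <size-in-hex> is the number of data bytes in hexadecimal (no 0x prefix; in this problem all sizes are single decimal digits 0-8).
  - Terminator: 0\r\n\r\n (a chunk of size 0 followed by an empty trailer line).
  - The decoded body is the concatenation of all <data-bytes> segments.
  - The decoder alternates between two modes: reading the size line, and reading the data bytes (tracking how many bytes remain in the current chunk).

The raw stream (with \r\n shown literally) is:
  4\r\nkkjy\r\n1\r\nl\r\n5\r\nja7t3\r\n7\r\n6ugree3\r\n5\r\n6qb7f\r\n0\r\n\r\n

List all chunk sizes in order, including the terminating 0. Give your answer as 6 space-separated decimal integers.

Answer: 4 1 5 7 5 0

Derivation:
Chunk 1: stream[0..1]='4' size=0x4=4, data at stream[3..7]='kkjy' -> body[0..4], body so far='kkjy'
Chunk 2: stream[9..10]='1' size=0x1=1, data at stream[12..13]='l' -> body[4..5], body so far='kkjyl'
Chunk 3: stream[15..16]='5' size=0x5=5, data at stream[18..23]='ja7t3' -> body[5..10], body so far='kkjylja7t3'
Chunk 4: stream[25..26]='7' size=0x7=7, data at stream[28..35]='6ugree3' -> body[10..17], body so far='kkjylja7t36ugree3'
Chunk 5: stream[37..38]='5' size=0x5=5, data at stream[40..45]='6qb7f' -> body[17..22], body so far='kkjylja7t36ugree36qb7f'
Chunk 6: stream[47..48]='0' size=0 (terminator). Final body='kkjylja7t36ugree36qb7f' (22 bytes)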